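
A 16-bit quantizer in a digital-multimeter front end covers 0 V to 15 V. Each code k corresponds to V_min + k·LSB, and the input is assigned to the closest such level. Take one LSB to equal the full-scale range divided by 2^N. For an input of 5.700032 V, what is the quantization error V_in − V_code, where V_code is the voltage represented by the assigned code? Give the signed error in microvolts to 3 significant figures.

−41.2 µV

V_FS = 15 V. LSB = 15 V / 2^16 ≈ 228.9 µV.
(5.700032 − (0)) / LSB = 5.700032 × 65536/15 = 24903.8198. Nearest integer: k = 24904.
V_code = V_min + k × range/2^16 = 0 + 24904 × 15/65536 = 5.7000732422 V.
Error = V_in − V_code = 5.700032 − (5.7000732422) = −41.2 µV.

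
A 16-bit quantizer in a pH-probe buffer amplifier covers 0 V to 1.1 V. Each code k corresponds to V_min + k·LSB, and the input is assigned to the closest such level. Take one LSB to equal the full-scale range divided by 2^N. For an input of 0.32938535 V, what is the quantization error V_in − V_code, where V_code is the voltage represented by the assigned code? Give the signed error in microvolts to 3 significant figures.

+3.03 µV

V_FS = 1.1 V. LSB = 1.1 V / 2^16 ≈ 16.78 µV.
(V_in − V_min)/LSB = (0.32938535 − (0)) × 65536/1.1 = 19624.1803 → nearest code k = 19624.
V_code = V_min + k × range/2^16 = 0 + 19624 × 1.1/65536 = 0.32938232422 V.
Error = V_in − V_code = 0.32938535 − (0.32938232422) = +3.03 µV.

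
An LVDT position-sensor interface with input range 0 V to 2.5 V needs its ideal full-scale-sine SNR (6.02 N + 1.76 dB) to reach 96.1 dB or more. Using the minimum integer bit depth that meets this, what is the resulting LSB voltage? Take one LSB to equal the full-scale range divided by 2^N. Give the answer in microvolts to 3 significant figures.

38.1 µV

V_FS = 2.5 V.
6.02 N + 1.76 ≥ 96.1 gives N ≥ 15.671, so the minimum integer is 16.
LSB = 2.5 V / 2^16 = 38.1 µV.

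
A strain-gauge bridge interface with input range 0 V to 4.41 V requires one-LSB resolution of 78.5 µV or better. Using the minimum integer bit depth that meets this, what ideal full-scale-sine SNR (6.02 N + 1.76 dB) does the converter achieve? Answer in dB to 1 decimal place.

Full-scale range = 4.41 V.
Need 2^N ≥ 4.41 V / 78.5 µV = 56180 → N_min = 16.
6.02(16) + 1.76 = 98.08 dB.

98.1 dB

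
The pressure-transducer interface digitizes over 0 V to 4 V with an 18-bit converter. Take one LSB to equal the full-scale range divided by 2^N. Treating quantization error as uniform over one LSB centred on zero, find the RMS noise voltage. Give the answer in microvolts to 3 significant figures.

Full-scale range = 4 V.
LSB = 4 V ÷ 2^18 = 4/262144 V = 15.259 µV.
σ_q = LSB/√12 = 15.259 µV/3.4641 = 4.40 µV.

4.40 µV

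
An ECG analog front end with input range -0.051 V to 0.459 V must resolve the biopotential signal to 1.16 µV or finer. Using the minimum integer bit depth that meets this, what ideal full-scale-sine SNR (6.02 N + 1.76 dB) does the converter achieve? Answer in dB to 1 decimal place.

116.1 dB

Range = 0.459 − (-0.051) = 0.51 V.
Levels needed ≥ 0.51/1.16 µV = 439700. 2^19 = 524288 suffices, so N_min = 19.
Ideal SNR at N = 19: 6.02·19 + 1.76 = 116.1 dB.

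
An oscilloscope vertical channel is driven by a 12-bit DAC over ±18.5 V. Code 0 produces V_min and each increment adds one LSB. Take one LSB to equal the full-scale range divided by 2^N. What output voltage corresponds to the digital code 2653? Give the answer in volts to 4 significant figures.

Full-scale range = 18.5 V − (-18.5 V) = 37 V. LSB = 37 V / 2^12.
V_out = -18.5 + 2653 × (37/4096) V
      = -18.5 + 23.9651 = 5.46509 V.

5.465 V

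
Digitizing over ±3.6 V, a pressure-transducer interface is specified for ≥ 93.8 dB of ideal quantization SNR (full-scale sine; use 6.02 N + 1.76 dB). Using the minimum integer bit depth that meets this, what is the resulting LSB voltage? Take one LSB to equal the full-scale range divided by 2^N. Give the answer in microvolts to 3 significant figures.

Span: 3.6 V − (-3.6 V) = 7.2 V.
6.02 N + 1.76 ≥ 93.8 gives N ≥ 15.289, so the minimum integer is 16.
LSB = 7.2 V / 2^16 = 110 µV.

110 µV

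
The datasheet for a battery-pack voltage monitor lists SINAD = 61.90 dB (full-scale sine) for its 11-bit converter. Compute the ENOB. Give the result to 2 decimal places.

ENOB = (SINAD − 1.76) / 6.02 = (61.90 − 1.76) / 6.02 = 60.14 / 6.02 = 9.9900.

9.99 bits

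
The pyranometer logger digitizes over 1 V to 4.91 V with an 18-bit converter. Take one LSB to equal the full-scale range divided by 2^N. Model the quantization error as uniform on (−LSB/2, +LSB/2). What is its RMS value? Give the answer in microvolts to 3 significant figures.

Span: 4.91 V − (1 V) = 3.91 V.
One LSB is 3.91 V / 262144 = 14.915 µV.
σ_q = LSB/√12 = 14.915 µV/3.4641 = 4.31 µV.

4.31 µV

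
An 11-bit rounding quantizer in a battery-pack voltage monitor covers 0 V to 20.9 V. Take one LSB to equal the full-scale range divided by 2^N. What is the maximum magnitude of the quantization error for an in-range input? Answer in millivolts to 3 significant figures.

Range is 20.9 V.
LSB = 20.9 V / 2^11 = 10.205 mV.
|e|_max = LSB/2 = 5.10 mV.

5.10 mV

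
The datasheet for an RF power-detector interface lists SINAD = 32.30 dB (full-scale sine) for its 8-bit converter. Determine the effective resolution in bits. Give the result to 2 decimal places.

ENOB = (32.30 − 1.76)/6.02 = 5.0731 bits.

5.07 bits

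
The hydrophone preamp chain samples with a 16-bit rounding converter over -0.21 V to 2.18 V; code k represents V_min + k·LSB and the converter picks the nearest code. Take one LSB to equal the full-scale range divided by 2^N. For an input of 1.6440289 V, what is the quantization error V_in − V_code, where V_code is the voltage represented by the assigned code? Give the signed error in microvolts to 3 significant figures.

Span: 2.18 V − (-0.21 V) = 2.39 V. LSB = 2.39 V / 2^16 ≈ 36.47 µV.
Position in LSBs: (1.6440289 − (-0.21)) × 65536/2.39 = 50839.1791; rounding gives k = 50839.
V_code = -0.21 + (50839/65536) × 2.39 = 1.6440223694 V.
Error = V_in − V_code = 1.6440289 − (1.6440223694) = +6.53 µV.

+6.53 µV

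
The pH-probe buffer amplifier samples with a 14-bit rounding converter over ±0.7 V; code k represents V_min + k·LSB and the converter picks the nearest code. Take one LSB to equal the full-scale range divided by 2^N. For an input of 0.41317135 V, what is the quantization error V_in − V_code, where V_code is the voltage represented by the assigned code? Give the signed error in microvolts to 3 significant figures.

Full-scale range = 0.7 V − (-0.7 V) = 1.4 V. LSB = 1.4 V / 2^14 ≈ 85.45 µV.
(V_in − V_min)/LSB = (0.41317135 − (-0.7)) × 16384/1.4 = 13027.2853 → nearest code k = 13027.
V_code = -0.7 + (13027/16384) × 1.4 = 0.41314697266 V.
Error = V_in − V_code = 0.41317135 − (0.41314697266) = +24.4 µV.

+24.4 µV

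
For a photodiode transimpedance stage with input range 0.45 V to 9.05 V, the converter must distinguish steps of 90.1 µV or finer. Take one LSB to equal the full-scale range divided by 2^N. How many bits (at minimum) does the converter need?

17 bits

Span: 9.05 V − (0.45 V) = 8.6 V.
Required number of levels: 8.6/90.1 µV = 95450; smallest N with 2^N ≥ that is 17.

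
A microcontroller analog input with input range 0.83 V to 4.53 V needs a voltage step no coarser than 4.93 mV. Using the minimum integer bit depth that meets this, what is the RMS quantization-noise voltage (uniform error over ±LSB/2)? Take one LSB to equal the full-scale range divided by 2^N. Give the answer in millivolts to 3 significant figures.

1.04 mV

The full-scale span is 4.53 − (0.83) = 3.7 V.
Required number of levels: 3.7/4.93 mV = 750.51; smallest N with 2^N ≥ that is 10.
LSB = 3.7 V / 2^10 = 3.6133 mV.
σ_q = LSB/√12 = 3.6133 mV/3.4641 = 1.04 mV.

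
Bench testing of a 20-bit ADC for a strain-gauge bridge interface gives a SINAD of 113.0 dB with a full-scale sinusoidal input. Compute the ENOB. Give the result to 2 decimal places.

18.48 bits

ENOB = (SINAD − 1.76) / 6.02 = (113.0 − 1.76) / 6.02 = 111.24 / 6.02 = 18.4784.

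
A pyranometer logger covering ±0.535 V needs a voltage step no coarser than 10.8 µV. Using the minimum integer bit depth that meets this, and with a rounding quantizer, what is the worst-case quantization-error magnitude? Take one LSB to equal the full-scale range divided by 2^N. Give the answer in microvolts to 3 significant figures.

4.08 µV

Full-scale range = 0.535 V − (-0.535 V) = 1.07 V.
Levels needed ≥ 1.07/10.8 µV = 99070. 2^17 = 131072 suffices, so N_min = 17.
One LSB is 1.07 V / 131072 = 8.1635 µV.
Half an LSB is 4.08 µV.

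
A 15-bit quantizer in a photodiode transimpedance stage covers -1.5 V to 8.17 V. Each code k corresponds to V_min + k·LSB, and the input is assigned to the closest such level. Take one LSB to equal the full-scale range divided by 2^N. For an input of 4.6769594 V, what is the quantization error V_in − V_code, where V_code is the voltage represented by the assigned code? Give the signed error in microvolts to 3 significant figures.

+117 µV

Span: 8.17 V − (-1.5 V) = 9.67 V. LSB = 9.67 V / 2^15 ≈ 295.1 µV.
Position in LSBs: (4.6769594 − (-1.5)) × 32768/9.67 = 20931.3967; rounding gives k = 20931.
V_code = V_min + k × range/2^15 = -1.5 + 20931 × 9.67/32768 = 4.6768423462 V.
V_in − V_code = 4.6769594 − (4.6768423462) = +117 µV.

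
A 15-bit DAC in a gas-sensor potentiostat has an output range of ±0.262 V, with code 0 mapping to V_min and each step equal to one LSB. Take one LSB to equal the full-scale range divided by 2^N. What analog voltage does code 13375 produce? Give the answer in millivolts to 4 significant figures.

Span: 0.262 V − (-0.262 V) = 0.524 V. LSB = 0.524 V / 2^15.
Output = V_min + (13375/32768) × range = -0.262 + 0.408173 × 0.524 V
      = -0.262 V + 0.213882 V = -0.0481176 V.

-48.12 mV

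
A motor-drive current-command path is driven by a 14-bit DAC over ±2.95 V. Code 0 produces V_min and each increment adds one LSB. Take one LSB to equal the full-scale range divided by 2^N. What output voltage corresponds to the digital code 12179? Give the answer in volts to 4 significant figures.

1.436 V

Span: 2.95 V − (-2.95 V) = 5.9 V. LSB = 5.9 V / 2^14.
Output = V_min + (12179/16384) × range = -2.95 + 0.743347 × 5.9 V
      = -2.95 V + 4.38575 V = 1.43575 V.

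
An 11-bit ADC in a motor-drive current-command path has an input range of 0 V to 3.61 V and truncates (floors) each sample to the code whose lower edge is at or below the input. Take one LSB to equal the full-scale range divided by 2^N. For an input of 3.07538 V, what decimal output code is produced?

Full-scale range = 3.61 V. LSB = 3.61 V / 2^11 ≈ 1.763 mV.
code = ⌊(V_in − V_min)/LSB⌋ = ⌊(V_in − V_min) × 2^11 / range⌋
     = ⌊(3.07538 − (0)) × 2048 / 3.61⌋ = ⌊3.07538 × 2048/3.61⌋
     = ⌊1744.703⌋ = 1744.

1744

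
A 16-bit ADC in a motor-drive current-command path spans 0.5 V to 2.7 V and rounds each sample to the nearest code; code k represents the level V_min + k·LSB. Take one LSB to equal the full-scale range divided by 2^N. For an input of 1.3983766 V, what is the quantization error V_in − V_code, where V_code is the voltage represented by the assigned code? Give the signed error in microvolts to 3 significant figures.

The full-scale span is 2.7 − (0.5) = 2.2 V. LSB = 2.2 V / 2^16 ≈ 33.57 µV.
Position in LSBs: (1.3983766 − (0.5)) × 65536/2.2 = 26761.8222; rounding gives k = 26762.
V_code = 0.5 + (26762/65536) × 2.2 = 1.3983825684 V.
Error = V_in − V_code = 1.3983766 − (1.3983825684) = −5.97 µV.

−5.97 µV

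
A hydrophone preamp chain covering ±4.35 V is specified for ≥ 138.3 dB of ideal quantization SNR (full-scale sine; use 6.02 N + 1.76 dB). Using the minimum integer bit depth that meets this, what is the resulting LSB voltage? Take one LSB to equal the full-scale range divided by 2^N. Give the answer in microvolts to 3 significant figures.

Range = 4.35 − (-4.35) = 8.7 V.
N ≥ (138.3 − 1.76)/6.02 = 22.681 → N_min = 23.
Step size = 8.7/8388608 V = 1.04 µV.

1.04 µV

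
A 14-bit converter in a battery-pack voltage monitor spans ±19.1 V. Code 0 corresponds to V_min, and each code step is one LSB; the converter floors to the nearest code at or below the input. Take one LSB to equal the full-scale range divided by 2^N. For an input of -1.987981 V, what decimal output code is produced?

7339

The full-scale span is 19.1 − (-19.1) = 38.2 V. LSB = 38.2 V / 2^14 ≈ 2.332 mV.
V_in − V_min = -1.987981 − (-19.1) = 17.112019 V.
Divide by LSB: 17.112019 × 16384/38.2 = 7339.3539.
Truncating gives code 7339.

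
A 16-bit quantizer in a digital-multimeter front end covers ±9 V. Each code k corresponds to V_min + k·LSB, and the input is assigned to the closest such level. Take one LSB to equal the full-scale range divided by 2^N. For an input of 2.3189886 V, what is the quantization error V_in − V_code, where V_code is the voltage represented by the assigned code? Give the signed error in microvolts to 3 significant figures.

+49.4 µV

The full-scale span is 9 − (-9) = 18 V. LSB = 18 V / 2^16 ≈ 274.7 µV.
(2.3189886 − (-9)) / LSB = 11.3189886 × 65536/18 = 41211.1798. Nearest integer: k = 41211.
V_code = V_min + k × range/2^16 = -9 + 41211 × 18/65536 = 2.3189392090 V.
Error = V_in − V_code = 2.3189886 − (2.3189392090) = +49.4 µV.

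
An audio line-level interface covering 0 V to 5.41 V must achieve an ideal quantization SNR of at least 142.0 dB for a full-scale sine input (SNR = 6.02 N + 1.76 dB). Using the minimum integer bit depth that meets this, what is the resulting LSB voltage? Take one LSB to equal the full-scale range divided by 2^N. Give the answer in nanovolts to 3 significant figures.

322 nV

V_FS = 5.41 V.
Solving 6.02 N ≥ 142.0 − 1.76: N ≥ 23.296. Round up → N = 24.
LSB = 5.41 V ÷ 2^24 = 5.41/16777216 V = 322 nV.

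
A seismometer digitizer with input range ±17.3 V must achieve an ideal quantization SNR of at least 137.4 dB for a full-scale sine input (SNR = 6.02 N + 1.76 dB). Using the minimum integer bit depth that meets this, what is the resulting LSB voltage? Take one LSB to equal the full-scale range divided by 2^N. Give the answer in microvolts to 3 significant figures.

4.12 µV

The full-scale span is 17.3 − (-17.3) = 34.6 V.
N ≥ (137.4 − 1.76)/6.02 = 22.532 → N_min = 23.
Step size = 34.6/8388608 V = 4.12 µV.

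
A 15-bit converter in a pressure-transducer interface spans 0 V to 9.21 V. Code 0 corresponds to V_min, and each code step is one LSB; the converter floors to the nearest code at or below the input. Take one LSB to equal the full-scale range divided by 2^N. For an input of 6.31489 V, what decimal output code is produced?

Full-scale range = 9.21 V. LSB = 9.21 V / 2^15 ≈ 281.1 µV.
code = ⌊(V_in − V_min)/LSB⌋ = ⌊(V_in − V_min) × 2^15 / range⌋
     = ⌊(6.31489 − (0)) × 32768 / 9.21⌋ = ⌊6.31489 × 32768/9.21⌋
     = ⌊22467.570⌋ = 22467.

22467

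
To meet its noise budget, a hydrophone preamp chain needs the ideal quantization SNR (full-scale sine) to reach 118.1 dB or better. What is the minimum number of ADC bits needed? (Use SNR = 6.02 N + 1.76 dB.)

6.02 N + 1.76 ≥ 118.1 gives N ≥ 19.326, so the minimum integer is 20.

20 bits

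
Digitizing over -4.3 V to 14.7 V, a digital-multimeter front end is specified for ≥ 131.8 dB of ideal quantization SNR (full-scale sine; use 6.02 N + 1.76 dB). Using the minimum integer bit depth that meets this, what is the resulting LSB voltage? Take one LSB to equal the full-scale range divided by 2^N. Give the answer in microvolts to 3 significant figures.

Range = 14.7 − (-4.3) = 19 V.
6.02 N + 1.76 ≥ 131.8 gives N ≥ 21.601, so the minimum integer is 22.
LSB = 19 V ÷ 2^22 = 19/4194304 V = 4.53 µV.

4.53 µV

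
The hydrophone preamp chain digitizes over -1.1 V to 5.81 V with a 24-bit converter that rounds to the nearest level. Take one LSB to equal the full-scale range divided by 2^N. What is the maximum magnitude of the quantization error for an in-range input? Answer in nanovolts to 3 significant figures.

Range = 5.81 − (-1.1) = 6.91 V.
LSB = 6.91 V ÷ 2^24 = 6.91/16777216 V = 411.87 nV.
A rounding quantizer has |error| ≤ LSB/2 = 206 nV.

206 nV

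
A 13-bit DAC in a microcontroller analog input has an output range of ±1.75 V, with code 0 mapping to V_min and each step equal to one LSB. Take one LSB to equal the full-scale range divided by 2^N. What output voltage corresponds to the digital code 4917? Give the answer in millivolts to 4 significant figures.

350.8 mV

Range = 1.75 − (-1.75) = 3.5 V. LSB = 3.5 V / 2^13.
V_out = V_min + code × LSB = -1.75 V + 4917 × 3.5 V / 8192
      = -1.75 + 2.10077 = 0.350769 V.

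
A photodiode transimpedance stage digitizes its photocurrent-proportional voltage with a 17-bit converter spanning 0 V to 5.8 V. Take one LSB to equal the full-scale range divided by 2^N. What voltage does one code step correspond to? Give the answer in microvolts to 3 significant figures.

V_FS = 5.8 V.
2^17 = 131072 levels.
LSB = 5.8 V ÷ 2^17 = 5.8/131072 V = 44.3 µV.

44.3 µV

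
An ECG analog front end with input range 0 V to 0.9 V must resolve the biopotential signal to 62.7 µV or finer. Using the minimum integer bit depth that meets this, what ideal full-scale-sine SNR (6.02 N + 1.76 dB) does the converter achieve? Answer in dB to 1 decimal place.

86.0 dB

Full-scale range = 0.9 V.
0.9 V / 62.7 µV = 14350. Since 2^13 = 8192 and 2^14 = 16384, N = 14.
Ideal SNR at N = 14: 6.02·14 + 1.76 = 86.0 dB.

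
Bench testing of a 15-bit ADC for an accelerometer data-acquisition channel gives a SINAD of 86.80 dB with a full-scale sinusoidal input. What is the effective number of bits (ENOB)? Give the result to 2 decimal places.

14.13 bits

(86.80 − 1.76) / 6.02 = 85.04/6.02 = 14.1262 effective bits.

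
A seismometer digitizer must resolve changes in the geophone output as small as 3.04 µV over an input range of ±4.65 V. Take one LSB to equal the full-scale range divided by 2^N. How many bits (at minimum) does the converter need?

22 bits

The full-scale span is 4.65 − (-4.65) = 9.3 V.
9.3 V / 3.04 µV = 3.059e6. Since 2^21 = 2097152 and 2^22 = 4194304, N = 22.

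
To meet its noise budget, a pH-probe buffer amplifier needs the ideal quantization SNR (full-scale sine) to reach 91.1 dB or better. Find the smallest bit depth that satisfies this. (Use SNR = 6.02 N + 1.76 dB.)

15 bits

6.02 N + 1.76 ≥ 91.1 gives N ≥ 14.841, so the minimum integer is 15.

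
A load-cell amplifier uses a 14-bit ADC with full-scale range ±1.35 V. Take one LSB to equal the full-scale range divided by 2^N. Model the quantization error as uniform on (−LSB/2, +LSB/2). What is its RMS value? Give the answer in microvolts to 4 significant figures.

47.57 µV

Range = 1.35 − (-1.35) = 2.7 V.
LSB = 2.7 V / 2^14 = 164.795 µV.
V_rms = LSB/√12 = 164.795 µV / √12 = 47.57 µV.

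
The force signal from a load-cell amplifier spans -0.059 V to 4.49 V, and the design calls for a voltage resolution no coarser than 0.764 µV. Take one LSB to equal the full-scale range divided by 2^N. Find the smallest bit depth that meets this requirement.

Range = 4.49 − (-0.059) = 4.549 V.
Levels needed ≥ 4.549/0.764 µV = 5.954e6. 2^23 = 8388608 suffices, so N_min = 23.

23 bits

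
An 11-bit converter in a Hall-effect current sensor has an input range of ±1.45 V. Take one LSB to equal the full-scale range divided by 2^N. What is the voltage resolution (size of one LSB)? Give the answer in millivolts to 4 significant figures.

1.416 mV

Span: 1.45 V − (-1.45 V) = 2.9 V.
Number of codes = 2^11 = 2048.
Step size = 2.9/2048 V = 1.416 mV.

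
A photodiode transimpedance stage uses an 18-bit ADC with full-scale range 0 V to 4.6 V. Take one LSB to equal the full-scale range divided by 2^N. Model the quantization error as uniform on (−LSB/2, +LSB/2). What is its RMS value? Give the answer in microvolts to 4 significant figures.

5.066 µV

V_FS = 4.6 V.
Step size = 4.6/262144 V = 17.5476 µV.
V_rms = LSB/√12 = 17.5476 µV / √12 = 5.066 µV.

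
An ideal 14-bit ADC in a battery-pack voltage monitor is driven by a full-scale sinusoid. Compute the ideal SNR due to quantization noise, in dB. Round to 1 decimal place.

SNR = 6.02·14 + 1.76 = 86.04 dB.

86.0 dB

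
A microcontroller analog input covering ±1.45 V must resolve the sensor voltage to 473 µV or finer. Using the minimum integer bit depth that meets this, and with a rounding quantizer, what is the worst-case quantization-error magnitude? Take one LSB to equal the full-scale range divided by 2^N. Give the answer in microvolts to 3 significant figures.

177 µV

Full-scale range = 1.45 V − (-1.45 V) = 2.9 V.
Need 2^N ≥ 2.9 V / 473 µV = 6131 → N_min = 13.
LSB = 2.9 V / 2^13 = 354.00 µV.
Max error for round-to-nearest is LSB/2 = 177 µV.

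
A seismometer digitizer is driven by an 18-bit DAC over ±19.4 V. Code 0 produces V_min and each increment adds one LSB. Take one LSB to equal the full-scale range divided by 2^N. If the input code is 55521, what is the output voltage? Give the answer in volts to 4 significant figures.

Full-scale range = 19.4 V − (-19.4 V) = 38.8 V. LSB = 38.8 V / 2^18.
V_out = -19.4 + 55521 × (38.8/262144) V
      = -19.4 V + 8.21768 V = -11.1823 V.

-11.18 V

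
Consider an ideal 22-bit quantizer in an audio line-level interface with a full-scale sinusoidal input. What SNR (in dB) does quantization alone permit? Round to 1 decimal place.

Ideal quantization SNR: 6.02 × 22 + 1.76 dB = 134.2 dB.

134.2 dB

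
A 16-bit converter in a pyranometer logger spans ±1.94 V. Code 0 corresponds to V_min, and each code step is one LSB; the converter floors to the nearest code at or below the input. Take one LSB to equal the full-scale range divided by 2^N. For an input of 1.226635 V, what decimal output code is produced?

Full-scale range = 1.94 V − (-1.94 V) = 3.88 V. LSB = 3.88 V / 2^16 ≈ 59.20 µV.
(V_in − V_min) × 2^16/range = (1.226635 − (-1.94)) × 65536/3.88 = 53486.750.
Floor → code = 53486.

53486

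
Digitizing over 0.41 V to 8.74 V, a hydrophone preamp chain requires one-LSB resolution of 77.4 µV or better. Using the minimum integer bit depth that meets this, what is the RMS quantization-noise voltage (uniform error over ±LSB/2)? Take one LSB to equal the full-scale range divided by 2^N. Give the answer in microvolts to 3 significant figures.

Range = 8.74 − (0.41) = 8.33 V.
Levels needed ≥ 8.33/77.4 µV = 107600. 2^17 = 131072 suffices, so N_min = 17.
LSB = 8.33 V / 2^17 = 63.553 µV.
RMS noise = LSB/√12 = 18.3 µV.

18.3 µV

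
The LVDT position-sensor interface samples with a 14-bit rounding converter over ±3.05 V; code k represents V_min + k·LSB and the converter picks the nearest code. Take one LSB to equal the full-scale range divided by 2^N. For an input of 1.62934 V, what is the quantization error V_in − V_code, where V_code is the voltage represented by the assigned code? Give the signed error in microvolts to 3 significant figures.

+92.0 µV

Full-scale range = 3.05 V − (-3.05 V) = 6.1 V. LSB = 6.1 V / 2^14 ≈ 372.3 µV.
Position in LSBs: (1.62934 − (-3.05)) × 16384/6.1 = 12568.2470; rounding gives k = 12568.
V_code = -3.05 + (12568/16384) × 6.1 = 1.6292480469 V.
V_in − V_code = 1.62934 − (1.6292480469) = +92.0 µV.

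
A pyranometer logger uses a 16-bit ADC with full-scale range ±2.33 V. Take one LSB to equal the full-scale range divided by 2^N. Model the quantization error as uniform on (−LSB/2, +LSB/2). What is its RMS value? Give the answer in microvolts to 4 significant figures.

Full-scale range = 2.33 V − (-2.33 V) = 4.66 V.
LSB = 4.66 V ÷ 2^16 = 4.66/65536 V = 71.1060 µV.
V_rms = LSB/√12 = 71.1060 µV / √12 = 20.53 µV.

20.53 µV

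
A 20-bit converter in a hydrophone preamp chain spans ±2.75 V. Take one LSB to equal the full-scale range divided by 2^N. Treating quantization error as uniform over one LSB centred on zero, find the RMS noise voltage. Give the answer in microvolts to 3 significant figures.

The full-scale span is 2.75 − (-2.75) = 5.5 V.
Step size = 5.5/1048576 V = 5.2452 µV.
V_rms = LSB/√12 = 5.2452 µV / √12 = 1.51 µV.

1.51 µV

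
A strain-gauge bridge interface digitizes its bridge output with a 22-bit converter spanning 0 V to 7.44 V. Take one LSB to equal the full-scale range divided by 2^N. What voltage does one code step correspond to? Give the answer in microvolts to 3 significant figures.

Full-scale range = 7.44 V.
There are 2^22 = 4194304 steps.
One LSB is 7.44 V / 4194304 = 1.77 µV.

1.77 µV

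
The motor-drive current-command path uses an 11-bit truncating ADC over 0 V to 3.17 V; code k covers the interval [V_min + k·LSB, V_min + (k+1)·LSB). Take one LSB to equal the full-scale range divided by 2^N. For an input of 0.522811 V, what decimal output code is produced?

337

Full-scale range = 3.17 V. LSB = 3.17 V / 2^11 ≈ 1.548 mV.
(V_in − V_min) × 2^11/range = (0.522811 − (0)) × 2048/3.17 = 337.766.
Floor → code = 337.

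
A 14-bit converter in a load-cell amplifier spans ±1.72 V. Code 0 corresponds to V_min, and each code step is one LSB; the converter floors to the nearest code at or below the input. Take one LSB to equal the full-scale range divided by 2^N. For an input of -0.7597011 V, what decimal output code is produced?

Range = 1.72 − (-1.72) = 3.44 V. LSB = 3.44 V / 2^14 ≈ 210.0 µV.
(V_in − V_min) × 2^14/range = (-0.7597011 − (-1.72)) × 16384/3.44 = 4573.703.
Floor → code = 4573.

4573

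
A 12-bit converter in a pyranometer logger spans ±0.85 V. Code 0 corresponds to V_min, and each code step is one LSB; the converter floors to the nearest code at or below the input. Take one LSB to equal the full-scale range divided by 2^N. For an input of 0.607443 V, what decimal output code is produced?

Full-scale range = 0.85 V − (-0.85 V) = 1.7 V. LSB = 1.7 V / 2^12 ≈ 415.0 µV.
(V_in − V_min) × 2^12/range = (0.607443 − (-0.85)) × 4096/1.7 = 3511.580.
Floor → code = 3511.

3511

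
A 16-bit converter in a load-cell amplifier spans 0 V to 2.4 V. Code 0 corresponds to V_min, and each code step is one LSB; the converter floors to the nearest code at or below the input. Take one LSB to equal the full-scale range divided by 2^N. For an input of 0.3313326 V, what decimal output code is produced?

9047

V_FS = 2.4 V. LSB = 2.4 V / 2^16 ≈ 36.62 µV.
V_in − V_min = 0.3313326 − (0) = 0.3313326 V.
Divide by LSB: 0.3313326 × 65536/2.4 = 9047.5889.
Truncating gives code 9047.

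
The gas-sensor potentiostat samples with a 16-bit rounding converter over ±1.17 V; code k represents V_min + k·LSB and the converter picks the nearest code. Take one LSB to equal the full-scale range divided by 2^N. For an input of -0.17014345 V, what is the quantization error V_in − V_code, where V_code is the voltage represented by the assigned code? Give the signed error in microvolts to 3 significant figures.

−6.43 µV

The full-scale span is 1.17 − (-1.17) = 2.34 V. LSB = 2.34 V / 2^16 ≈ 35.71 µV.
Position in LSBs: (-0.17014345 − (-1.17)) × 65536/2.34 = 28002.8200; rounding gives k = 28003.
V_code = V_min + k × range/2^16 = -1.17 + 28003 × 2.34/65536 = -0.17013702393 V.
e = -0.17014345 − (-0.17013702393) = −6.43 µV.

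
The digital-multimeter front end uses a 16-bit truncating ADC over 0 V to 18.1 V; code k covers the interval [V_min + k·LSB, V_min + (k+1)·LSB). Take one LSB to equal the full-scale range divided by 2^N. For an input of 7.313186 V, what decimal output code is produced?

Span = 18.1 V. LSB = 18.1 V / 2^16 ≈ 276.2 µV.
(V_in − V_min) × 2^16/range = (7.313186 − (0)) × 65536/18.1 = 26479.390.
Floor → code = 26479.

26479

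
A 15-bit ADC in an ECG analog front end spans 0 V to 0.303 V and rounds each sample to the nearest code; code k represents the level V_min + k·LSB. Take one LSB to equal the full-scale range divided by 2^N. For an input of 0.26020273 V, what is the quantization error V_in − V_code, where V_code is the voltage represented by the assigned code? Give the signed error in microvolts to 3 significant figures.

−2.96 µV

Full-scale range = 0.303 V. LSB = 0.303 V / 2^15 ≈ 9.247 µV.
Position in LSBs: (0.26020273 − (0)) × 32768/0.303 = 28139.6801; rounding gives k = 28140.
V_code = V_min + k × range/2^15 = 0 + 28140 × 0.303/32768 = 0.26020568848 V.
Error = V_in − V_code = 0.26020273 − (0.26020568848) = −2.96 µV.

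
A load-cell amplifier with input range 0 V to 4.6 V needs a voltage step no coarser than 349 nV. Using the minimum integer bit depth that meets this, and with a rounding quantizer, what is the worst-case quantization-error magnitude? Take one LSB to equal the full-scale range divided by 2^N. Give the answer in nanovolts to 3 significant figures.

Range is 4.6 V.
Required number of levels: 4.6/349 nV = 1.3181e7; smallest N with 2^N ≥ that is 24.
LSB = 4.6 V ÷ 2^24 = 4.6/16777216 V = 274.18 nV.
Max error for round-to-nearest is LSB/2 = 137 nV.

137 nV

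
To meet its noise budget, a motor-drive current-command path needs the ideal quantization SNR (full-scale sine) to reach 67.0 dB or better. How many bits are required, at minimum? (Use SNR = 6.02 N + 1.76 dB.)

11 bits

Solving 6.02 N ≥ 67.0 − 1.76: N ≥ 10.837. Round up → N = 11.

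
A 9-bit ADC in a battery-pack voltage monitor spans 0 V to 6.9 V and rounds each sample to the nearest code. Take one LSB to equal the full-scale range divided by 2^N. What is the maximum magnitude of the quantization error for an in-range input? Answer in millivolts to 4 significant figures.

6.738 mV

V_FS = 6.9 V.
LSB = 6.9 V / 2^9 = 13.4766 mV.
A rounding quantizer has |error| ≤ LSB/2 = 6.738 mV.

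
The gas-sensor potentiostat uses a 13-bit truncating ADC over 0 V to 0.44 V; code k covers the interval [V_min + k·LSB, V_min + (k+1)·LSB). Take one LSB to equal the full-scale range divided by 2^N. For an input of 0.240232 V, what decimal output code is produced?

4472

Range is 0.44 V. LSB = 0.44 V / 2^13 ≈ 53.71 µV.
(V_in − V_min) × 2^13/range = (0.240232 − (0)) × 8192/0.44 = 4472.683.
Floor → code = 4472.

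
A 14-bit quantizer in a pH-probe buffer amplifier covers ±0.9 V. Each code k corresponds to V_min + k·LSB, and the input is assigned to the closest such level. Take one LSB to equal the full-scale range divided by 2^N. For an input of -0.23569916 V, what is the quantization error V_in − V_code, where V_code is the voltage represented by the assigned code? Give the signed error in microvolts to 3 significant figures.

−42.4 µV

The full-scale span is 0.9 − (-0.9) = 1.8 V. LSB = 1.8 V / 2^14 ≈ 109.9 µV.
(-0.23569916 − (-0.9)) / LSB = 0.66430084 × 16384/1.8 = 6046.6139. Nearest integer: k = 6047.
V_code = V_min + k × range/2^14 = -0.9 + 6047 × 1.8/16384 = -0.23565673828 V.
V_in − V_code = -0.23569916 − (-0.23565673828) = −42.4 µV.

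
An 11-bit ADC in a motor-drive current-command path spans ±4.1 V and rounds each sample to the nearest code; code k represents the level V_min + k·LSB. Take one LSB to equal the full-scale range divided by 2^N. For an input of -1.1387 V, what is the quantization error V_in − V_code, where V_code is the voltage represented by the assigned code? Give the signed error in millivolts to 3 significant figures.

Full-scale range = 4.1 V − (-4.1 V) = 8.2 V. LSB = 8.2 V / 2^11 ≈ 4.004 mV.
(-1.1387 − (-4.1)) / LSB = 2.9613 × 2048/8.2 = 739.6027. Nearest integer: k = 740.
Reconstructed level: -4.1 + 740 × 8.2/2048 V = -1.137109375 V.
Error = V_in − V_code = -1.1387 − (-1.137109375) = −1.59 mV.

−1.59 mV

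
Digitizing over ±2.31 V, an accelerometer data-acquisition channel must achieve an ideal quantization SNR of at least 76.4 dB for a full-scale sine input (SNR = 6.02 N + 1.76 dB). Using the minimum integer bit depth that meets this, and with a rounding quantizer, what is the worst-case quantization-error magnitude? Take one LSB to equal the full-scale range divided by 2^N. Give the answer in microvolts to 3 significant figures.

282 µV

Span: 2.31 V − (-2.31 V) = 4.62 V.
N ≥ (76.4 − 1.76)/6.02 = 12.399 → N_min = 13.
LSB = 4.62 V / 2^13 = 0.56396 mV.
|e|_max = LSB/2 = 282 µV.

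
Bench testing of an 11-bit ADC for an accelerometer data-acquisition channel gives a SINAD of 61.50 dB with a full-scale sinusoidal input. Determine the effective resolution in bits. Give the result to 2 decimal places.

ENOB = (SINAD − 1.76) / 6.02 = (61.50 − 1.76) / 6.02 = 59.74 / 6.02 = 9.9236.

9.92 bits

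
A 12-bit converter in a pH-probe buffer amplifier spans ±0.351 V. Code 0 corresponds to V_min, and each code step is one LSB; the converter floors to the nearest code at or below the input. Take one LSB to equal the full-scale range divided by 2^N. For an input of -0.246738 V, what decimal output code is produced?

608

Span: 0.351 V − (-0.351 V) = 0.702 V. LSB = 0.702 V / 2^12 ≈ 171.4 µV.
(V_in − V_min) × 2^12/range = (-0.246738 − (-0.351)) × 4096/0.702 = 608.344.
Floor → code = 608.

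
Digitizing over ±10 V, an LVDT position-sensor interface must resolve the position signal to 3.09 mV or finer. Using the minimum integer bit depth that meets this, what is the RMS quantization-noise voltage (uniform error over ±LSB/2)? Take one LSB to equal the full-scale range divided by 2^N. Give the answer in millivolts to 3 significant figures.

0.705 mV

The full-scale span is 10 − (-10) = 20 V.
20 V / 3.09 mV = 6472. Since 2^12 = 4096 and 2^13 = 8192, N = 13.
LSB = 20 V / 2^13 = 2.4414 mV.
V_rms = LSB/√12 = 0.705 mV.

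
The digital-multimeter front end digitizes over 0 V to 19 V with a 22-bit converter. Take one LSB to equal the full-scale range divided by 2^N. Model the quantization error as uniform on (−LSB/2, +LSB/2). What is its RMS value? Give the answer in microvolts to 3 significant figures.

1.31 µV

Range is 19 V.
Step size = 19/4194304 V = 4.5300 µV.
V_rms = LSB/√12 = 4.5300 µV / √12 = 1.31 µV.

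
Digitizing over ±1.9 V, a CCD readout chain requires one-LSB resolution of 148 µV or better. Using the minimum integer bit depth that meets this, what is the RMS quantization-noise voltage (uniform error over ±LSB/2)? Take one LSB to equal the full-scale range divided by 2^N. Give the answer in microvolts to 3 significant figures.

Full-scale range = 1.9 V − (-1.9 V) = 3.8 V.
3.8 V / 148 µV = 25680. Since 2^14 = 16384 and 2^15 = 32768, N = 15.
Step size = 3.8/32768 V = 115.97 µV.
σ_q = LSB/√12 = 115.97 µV/3.4641 = 33.5 µV.

33.5 µV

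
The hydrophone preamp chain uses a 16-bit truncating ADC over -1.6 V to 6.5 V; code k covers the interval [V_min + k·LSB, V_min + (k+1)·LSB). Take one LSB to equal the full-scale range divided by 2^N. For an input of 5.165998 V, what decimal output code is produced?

54742

Span: 6.5 V − (-1.6 V) = 8.1 V. LSB = 8.1 V / 2^16 ≈ 123.6 µV.
code = ⌊(V_in − V_min)/LSB⌋ = ⌊(V_in − V_min) × 2^16 / range⌋
     = ⌊(5.165998 − (-1.6)) × 65536 / 8.1⌋ = ⌊6.765998 × 65536/8.1⌋
     = ⌊54742.771⌋ = 54742.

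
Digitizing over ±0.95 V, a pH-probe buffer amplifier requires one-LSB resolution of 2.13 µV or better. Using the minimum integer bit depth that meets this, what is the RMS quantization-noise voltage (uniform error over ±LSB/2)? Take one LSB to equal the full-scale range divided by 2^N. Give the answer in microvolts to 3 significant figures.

The full-scale span is 0.95 − (-0.95) = 1.9 V.
Need 2^N ≥ 1.9 V / 2.13 µV = 892000 → N_min = 20.
LSB = 1.9 V / 2^20 = 1.8120 µV.
V_rms = LSB/√12 = 0.523 µV.

0.523 µV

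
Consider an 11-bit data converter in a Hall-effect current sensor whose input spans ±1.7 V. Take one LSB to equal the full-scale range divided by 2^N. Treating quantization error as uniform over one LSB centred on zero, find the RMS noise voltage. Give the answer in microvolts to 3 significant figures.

Full-scale range = 1.7 V − (-1.7 V) = 3.4 V.
Step size = 3.4/2048 V = 1.6602 mV.
σ_q = LSB/√12 = 1.6602 mV/3.4641 = 479 µV.

479 µV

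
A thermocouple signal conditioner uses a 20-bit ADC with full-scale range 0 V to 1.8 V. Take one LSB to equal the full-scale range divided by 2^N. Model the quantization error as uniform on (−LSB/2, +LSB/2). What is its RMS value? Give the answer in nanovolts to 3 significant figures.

496 nV

V_FS = 1.8 V.
LSB = 1.8 V / 2^20 = 1.7166 µV.
σ_q = LSB/√12 = 1.7166 µV/3.4641 = 496 nV.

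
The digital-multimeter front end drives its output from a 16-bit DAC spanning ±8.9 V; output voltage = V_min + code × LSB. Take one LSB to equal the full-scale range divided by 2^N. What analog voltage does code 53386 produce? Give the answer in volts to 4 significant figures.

Range = 8.9 − (-8.9) = 17.8 V. LSB = 17.8 V / 2^16.
V_out = -8.9 + 53386 × (17.8/65536) V
      = -8.9 V + 14.5000 V = 5.59998 V.

5.600 V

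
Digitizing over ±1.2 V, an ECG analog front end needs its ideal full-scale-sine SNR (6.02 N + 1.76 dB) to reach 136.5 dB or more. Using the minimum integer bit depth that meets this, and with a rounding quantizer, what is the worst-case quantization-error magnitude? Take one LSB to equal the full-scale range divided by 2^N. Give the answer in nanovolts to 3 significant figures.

143 nV

Span: 1.2 V − (-1.2 V) = 2.4 V.
Required N = ⌈(136.5 − 1.76)/6.02⌉ = ⌈22.382⌉ = 23.
LSB = 2.4 V / 2^23 = 286.10 nV.
|e|_max = LSB/2 = 143 nV.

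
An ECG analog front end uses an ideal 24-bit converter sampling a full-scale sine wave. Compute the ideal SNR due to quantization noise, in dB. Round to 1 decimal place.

Ideal quantization SNR: 6.02 × 24 + 1.76 dB = 146.2 dB.

146.2 dB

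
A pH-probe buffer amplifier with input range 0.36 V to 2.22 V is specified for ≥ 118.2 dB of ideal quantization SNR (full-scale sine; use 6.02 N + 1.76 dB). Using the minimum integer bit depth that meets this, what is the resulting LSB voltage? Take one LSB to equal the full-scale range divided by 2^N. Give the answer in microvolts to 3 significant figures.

1.77 µV

The full-scale span is 2.22 − (0.36) = 1.86 V.
Required N = ⌈(118.2 − 1.76)/6.02⌉ = ⌈19.342⌉ = 20.
LSB = 1.86 V / 2^20 = 1.77 µV.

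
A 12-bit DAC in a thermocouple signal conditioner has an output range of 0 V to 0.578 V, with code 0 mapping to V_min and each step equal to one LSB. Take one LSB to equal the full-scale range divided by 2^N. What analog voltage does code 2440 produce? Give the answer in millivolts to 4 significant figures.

Range is 0.578 V. LSB = 0.578 V / 2^12.
Output = V_min + (2440/4096) × range = 0 + 0.595703 × 0.578 V
      = 0 V + 0.344316 V = 0.344316 V.

344.3 mV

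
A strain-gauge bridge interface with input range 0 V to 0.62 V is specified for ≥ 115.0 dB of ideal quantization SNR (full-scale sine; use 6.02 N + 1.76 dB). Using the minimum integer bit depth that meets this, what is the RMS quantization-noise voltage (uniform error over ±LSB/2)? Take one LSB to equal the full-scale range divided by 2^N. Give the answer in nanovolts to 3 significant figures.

341 nV

Span = 0.62 V.
6.02 N + 1.76 ≥ 115.0 gives N ≥ 18.811, so the minimum integer is 19.
Step size = 0.62/524288 V = 1.1826 µV.
RMS noise = LSB/√12 = 341 nV.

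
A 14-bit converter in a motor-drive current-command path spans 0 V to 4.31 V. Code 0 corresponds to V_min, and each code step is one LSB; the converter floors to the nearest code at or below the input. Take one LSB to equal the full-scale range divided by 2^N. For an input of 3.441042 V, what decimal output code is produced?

13080

Full-scale range = 4.31 V. LSB = 4.31 V / 2^14 ≈ 263.1 µV.
code = ⌊(V_in − V_min)/LSB⌋ = ⌊(V_in − V_min) × 2^14 / range⌋
     = ⌊(3.441042 − (0)) × 16384 / 4.31⌋ = ⌊3.441042 × 16384/4.31⌋
     = ⌊13080.750⌋ = 13080.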